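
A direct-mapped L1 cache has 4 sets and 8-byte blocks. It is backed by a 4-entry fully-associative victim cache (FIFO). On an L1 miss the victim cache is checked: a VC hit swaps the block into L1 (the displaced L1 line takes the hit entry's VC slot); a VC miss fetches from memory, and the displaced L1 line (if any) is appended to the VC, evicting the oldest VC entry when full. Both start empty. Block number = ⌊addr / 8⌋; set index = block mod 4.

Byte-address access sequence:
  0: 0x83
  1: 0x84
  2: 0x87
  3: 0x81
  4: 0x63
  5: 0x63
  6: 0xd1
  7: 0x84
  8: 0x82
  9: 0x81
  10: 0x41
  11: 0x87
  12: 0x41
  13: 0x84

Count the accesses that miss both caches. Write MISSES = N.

0: 0x83 (blk 16, set 0) → MISS  vc=[]
1: 0x84 (blk 16, set 0) → L1-HIT  vc=[]
2: 0x87 (blk 16, set 0) → L1-HIT  vc=[]
3: 0x81 (blk 16, set 0) → L1-HIT  vc=[]
4: 0x63 (blk 12, set 0) → MISS  vc=[16]
5: 0x63 (blk 12, set 0) → L1-HIT  vc=[16]
6: 0xd1 (blk 26, set 2) → MISS  vc=[16]
7: 0x84 (blk 16, set 0) → VC-HIT  vc=[12]
8: 0x82 (blk 16, set 0) → L1-HIT  vc=[12]
9: 0x81 (blk 16, set 0) → L1-HIT  vc=[12]
10: 0x41 (blk 8, set 0) → MISS  vc=[12, 16]
11: 0x87 (blk 16, set 0) → VC-HIT  vc=[12, 8]
12: 0x41 (blk 8, set 0) → VC-HIT  vc=[12, 16]
13: 0x84 (blk 16, set 0) → VC-HIT  vc=[12, 8]

MISSES = 4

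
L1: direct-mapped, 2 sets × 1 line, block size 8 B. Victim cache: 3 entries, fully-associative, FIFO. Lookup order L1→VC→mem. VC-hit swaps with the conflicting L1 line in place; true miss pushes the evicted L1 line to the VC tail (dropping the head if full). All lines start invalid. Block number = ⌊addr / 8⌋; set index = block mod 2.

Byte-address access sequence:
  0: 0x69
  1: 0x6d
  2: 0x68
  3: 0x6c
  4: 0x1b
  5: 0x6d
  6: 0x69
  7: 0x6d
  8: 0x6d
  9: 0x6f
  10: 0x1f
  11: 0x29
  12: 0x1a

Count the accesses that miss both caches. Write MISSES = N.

  [0] addr=0x69 blk=13 s=1: MISS | VC []
  [1] addr=0x6d blk=13 s=1: L1-HIT | VC []
  [2] addr=0x68 blk=13 s=1: L1-HIT | VC []
  [3] addr=0x6c blk=13 s=1: L1-HIT | VC []
  [4] addr=0x1b blk=3 s=1: MISS | VC [13]
  [5] addr=0x6d blk=13 s=1: VC-HIT | VC [3]
  [6] addr=0x69 blk=13 s=1: L1-HIT | VC [3]
  [7] addr=0x6d blk=13 s=1: L1-HIT | VC [3]
  [8] addr=0x6d blk=13 s=1: L1-HIT | VC [3]
  [9] addr=0x6f blk=13 s=1: L1-HIT | VC [3]
  [10] addr=0x1f blk=3 s=1: VC-HIT | VC [13]
  [11] addr=0x29 blk=5 s=1: MISS | VC [13, 3]
  [12] addr=0x1a blk=3 s=1: VC-HIT | VC [13, 5]

MISSES = 3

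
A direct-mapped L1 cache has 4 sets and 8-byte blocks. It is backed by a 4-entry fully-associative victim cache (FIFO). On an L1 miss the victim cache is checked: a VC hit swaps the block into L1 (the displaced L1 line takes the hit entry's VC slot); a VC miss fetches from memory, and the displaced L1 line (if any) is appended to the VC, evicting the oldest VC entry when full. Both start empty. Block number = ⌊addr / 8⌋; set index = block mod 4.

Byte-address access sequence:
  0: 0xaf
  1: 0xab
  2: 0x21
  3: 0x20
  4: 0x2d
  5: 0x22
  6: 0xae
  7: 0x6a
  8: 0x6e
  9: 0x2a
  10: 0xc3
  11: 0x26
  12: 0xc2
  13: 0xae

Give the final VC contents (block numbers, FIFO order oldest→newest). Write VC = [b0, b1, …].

VC = [13, 5, 4]

0: 0xaf (blk 21, set 1) → MISS  vc=[]
1: 0xab (blk 21, set 1) → L1-HIT  vc=[]
2: 0x21 (blk 4, set 0) → MISS  vc=[]
3: 0x20 (blk 4, set 0) → L1-HIT  vc=[]
4: 0x2d (blk 5, set 1) → MISS  vc=[21]
5: 0x22 (blk 4, set 0) → L1-HIT  vc=[21]
6: 0xae (blk 21, set 1) → VC-HIT  vc=[5]
7: 0x6a (blk 13, set 1) → MISS  vc=[5, 21]
8: 0x6e (blk 13, set 1) → L1-HIT  vc=[5, 21]
9: 0x2a (blk 5, set 1) → VC-HIT  vc=[13, 21]
10: 0xc3 (blk 24, set 0) → MISS  vc=[13, 21, 4]
11: 0x26 (blk 4, set 0) → VC-HIT  vc=[13, 21, 24]
12: 0xc2 (blk 24, set 0) → VC-HIT  vc=[13, 21, 4]
13: 0xae (blk 21, set 1) → VC-HIT  vc=[13, 5, 4]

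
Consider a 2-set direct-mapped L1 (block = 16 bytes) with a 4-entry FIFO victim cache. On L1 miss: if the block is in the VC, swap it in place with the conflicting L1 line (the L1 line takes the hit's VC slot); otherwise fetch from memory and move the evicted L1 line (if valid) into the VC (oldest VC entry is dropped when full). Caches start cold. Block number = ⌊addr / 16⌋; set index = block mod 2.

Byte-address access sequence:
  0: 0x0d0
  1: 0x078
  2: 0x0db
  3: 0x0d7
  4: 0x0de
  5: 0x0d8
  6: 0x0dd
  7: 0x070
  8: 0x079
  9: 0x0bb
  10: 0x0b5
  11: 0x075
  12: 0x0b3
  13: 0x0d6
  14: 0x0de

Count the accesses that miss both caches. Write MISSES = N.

MISSES = 3

#0 0xd0→b13/s1 MISS; vc=[]
#1 0x78→b7/s1 MISS; vc=[13]
#2 0xdb→b13/s1 VC-HIT; vc=[7]
#3 0xd7→b13/s1 L1-HIT; vc=[7]
#4 0xde→b13/s1 L1-HIT; vc=[7]
#5 0xd8→b13/s1 L1-HIT; vc=[7]
#6 0xdd→b13/s1 L1-HIT; vc=[7]
#7 0x70→b7/s1 VC-HIT; vc=[13]
#8 0x79→b7/s1 L1-HIT; vc=[13]
#9 0xbb→b11/s1 MISS; vc=[13,7]
#10 0xb5→b11/s1 L1-HIT; vc=[13,7]
#11 0x75→b7/s1 VC-HIT; vc=[13,11]
#12 0xb3→b11/s1 VC-HIT; vc=[13,7]
#13 0xd6→b13/s1 VC-HIT; vc=[11,7]
#14 0xde→b13/s1 L1-HIT; vc=[11,7]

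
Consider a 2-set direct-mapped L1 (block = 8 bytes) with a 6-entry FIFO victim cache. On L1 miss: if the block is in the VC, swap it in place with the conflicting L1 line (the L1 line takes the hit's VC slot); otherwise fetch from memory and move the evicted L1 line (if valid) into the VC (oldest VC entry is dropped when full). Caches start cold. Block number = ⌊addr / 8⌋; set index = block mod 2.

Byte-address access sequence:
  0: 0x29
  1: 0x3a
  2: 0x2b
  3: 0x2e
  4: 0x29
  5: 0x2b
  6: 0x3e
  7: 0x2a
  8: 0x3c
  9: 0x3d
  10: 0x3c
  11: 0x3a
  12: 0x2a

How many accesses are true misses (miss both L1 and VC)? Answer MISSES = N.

#0 0x29→b5/s1 MISS; vc=[]
#1 0x3a→b7/s1 MISS; vc=[5]
#2 0x2b→b5/s1 VC-HIT; vc=[7]
#3 0x2e→b5/s1 L1-HIT; vc=[7]
#4 0x29→b5/s1 L1-HIT; vc=[7]
#5 0x2b→b5/s1 L1-HIT; vc=[7]
#6 0x3e→b7/s1 VC-HIT; vc=[5]
#7 0x2a→b5/s1 VC-HIT; vc=[7]
#8 0x3c→b7/s1 VC-HIT; vc=[5]
#9 0x3d→b7/s1 L1-HIT; vc=[5]
#10 0x3c→b7/s1 L1-HIT; vc=[5]
#11 0x3a→b7/s1 L1-HIT; vc=[5]
#12 0x2a→b5/s1 VC-HIT; vc=[7]

MISSES = 2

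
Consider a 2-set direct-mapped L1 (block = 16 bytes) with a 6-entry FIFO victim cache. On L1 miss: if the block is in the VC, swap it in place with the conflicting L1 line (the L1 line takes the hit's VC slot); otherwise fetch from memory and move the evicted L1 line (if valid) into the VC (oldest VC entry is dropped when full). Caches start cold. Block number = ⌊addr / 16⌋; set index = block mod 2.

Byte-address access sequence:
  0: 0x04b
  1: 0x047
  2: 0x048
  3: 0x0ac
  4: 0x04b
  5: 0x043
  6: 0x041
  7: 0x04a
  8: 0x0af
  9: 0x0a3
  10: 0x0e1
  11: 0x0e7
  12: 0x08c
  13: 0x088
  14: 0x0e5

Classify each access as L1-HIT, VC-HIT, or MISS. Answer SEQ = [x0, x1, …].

SEQ = [MISS, L1-HIT, L1-HIT, MISS, VC-HIT, L1-HIT, L1-HIT, L1-HIT, VC-HIT, L1-HIT, MISS, L1-HIT, MISS, L1-HIT, VC-HIT]

#0 0x4b→b4/s0 MISS; vc=[]
#1 0x47→b4/s0 L1-HIT; vc=[]
#2 0x48→b4/s0 L1-HIT; vc=[]
#3 0xac→b10/s0 MISS; vc=[4]
#4 0x4b→b4/s0 VC-HIT; vc=[10]
#5 0x43→b4/s0 L1-HIT; vc=[10]
#6 0x41→b4/s0 L1-HIT; vc=[10]
#7 0x4a→b4/s0 L1-HIT; vc=[10]
#8 0xaf→b10/s0 VC-HIT; vc=[4]
#9 0xa3→b10/s0 L1-HIT; vc=[4]
#10 0xe1→b14/s0 MISS; vc=[4,10]
#11 0xe7→b14/s0 L1-HIT; vc=[4,10]
#12 0x8c→b8/s0 MISS; vc=[4,10,14]
#13 0x88→b8/s0 L1-HIT; vc=[4,10,14]
#14 0xe5→b14/s0 VC-HIT; vc=[4,10,8]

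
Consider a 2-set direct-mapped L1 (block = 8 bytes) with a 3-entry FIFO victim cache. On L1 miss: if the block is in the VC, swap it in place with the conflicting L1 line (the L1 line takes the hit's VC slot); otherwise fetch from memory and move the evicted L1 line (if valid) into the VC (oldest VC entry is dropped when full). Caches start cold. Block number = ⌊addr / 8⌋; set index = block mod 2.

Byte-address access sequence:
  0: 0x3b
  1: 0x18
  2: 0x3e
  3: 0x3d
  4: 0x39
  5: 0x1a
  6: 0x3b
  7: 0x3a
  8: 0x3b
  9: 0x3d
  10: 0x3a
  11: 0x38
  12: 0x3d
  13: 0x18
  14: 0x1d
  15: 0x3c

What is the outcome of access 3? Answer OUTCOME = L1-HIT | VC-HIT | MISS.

OUTCOME = L1-HIT

  [0] addr=0x3b blk=7 s=1: MISS | VC []
  [1] addr=0x18 blk=3 s=1: MISS | VC [7]
  [2] addr=0x3e blk=7 s=1: VC-HIT | VC [3]
  [3] addr=0x3d blk=7 s=1: L1-HIT | VC [3]
  [4] addr=0x39 blk=7 s=1: L1-HIT | VC [3]
  [5] addr=0x1a blk=3 s=1: VC-HIT | VC [7]
  [6] addr=0x3b blk=7 s=1: VC-HIT | VC [3]
  [7] addr=0x3a blk=7 s=1: L1-HIT | VC [3]
  [8] addr=0x3b blk=7 s=1: L1-HIT | VC [3]
  [9] addr=0x3d blk=7 s=1: L1-HIT | VC [3]
  [10] addr=0x3a blk=7 s=1: L1-HIT | VC [3]
  [11] addr=0x38 blk=7 s=1: L1-HIT | VC [3]
  [12] addr=0x3d blk=7 s=1: L1-HIT | VC [3]
  [13] addr=0x18 blk=3 s=1: VC-HIT | VC [7]
  [14] addr=0x1d blk=3 s=1: L1-HIT | VC [7]
  [15] addr=0x3c blk=7 s=1: VC-HIT | VC [3]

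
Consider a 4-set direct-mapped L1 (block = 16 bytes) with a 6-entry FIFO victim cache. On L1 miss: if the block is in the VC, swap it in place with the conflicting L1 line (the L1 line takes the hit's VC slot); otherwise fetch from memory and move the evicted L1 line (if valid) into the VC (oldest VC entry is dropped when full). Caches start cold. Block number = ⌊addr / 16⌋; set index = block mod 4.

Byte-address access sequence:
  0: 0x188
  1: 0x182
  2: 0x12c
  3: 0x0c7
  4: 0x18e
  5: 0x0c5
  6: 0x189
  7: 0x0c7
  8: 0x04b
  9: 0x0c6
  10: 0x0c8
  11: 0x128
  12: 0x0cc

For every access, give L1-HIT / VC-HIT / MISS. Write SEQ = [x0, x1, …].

0: 0x188 (blk 24, set 0) → MISS  vc=[]
1: 0x182 (blk 24, set 0) → L1-HIT  vc=[]
2: 0x12c (blk 18, set 2) → MISS  vc=[]
3: 0xc7 (blk 12, set 0) → MISS  vc=[24]
4: 0x18e (blk 24, set 0) → VC-HIT  vc=[12]
5: 0xc5 (blk 12, set 0) → VC-HIT  vc=[24]
6: 0x189 (blk 24, set 0) → VC-HIT  vc=[12]
7: 0xc7 (blk 12, set 0) → VC-HIT  vc=[24]
8: 0x4b (blk 4, set 0) → MISS  vc=[24, 12]
9: 0xc6 (blk 12, set 0) → VC-HIT  vc=[24, 4]
10: 0xc8 (blk 12, set 0) → L1-HIT  vc=[24, 4]
11: 0x128 (blk 18, set 2) → L1-HIT  vc=[24, 4]
12: 0xcc (blk 12, set 0) → L1-HIT  vc=[24, 4]

SEQ = [MISS, L1-HIT, MISS, MISS, VC-HIT, VC-HIT, VC-HIT, VC-HIT, MISS, VC-HIT, L1-HIT, L1-HIT, L1-HIT]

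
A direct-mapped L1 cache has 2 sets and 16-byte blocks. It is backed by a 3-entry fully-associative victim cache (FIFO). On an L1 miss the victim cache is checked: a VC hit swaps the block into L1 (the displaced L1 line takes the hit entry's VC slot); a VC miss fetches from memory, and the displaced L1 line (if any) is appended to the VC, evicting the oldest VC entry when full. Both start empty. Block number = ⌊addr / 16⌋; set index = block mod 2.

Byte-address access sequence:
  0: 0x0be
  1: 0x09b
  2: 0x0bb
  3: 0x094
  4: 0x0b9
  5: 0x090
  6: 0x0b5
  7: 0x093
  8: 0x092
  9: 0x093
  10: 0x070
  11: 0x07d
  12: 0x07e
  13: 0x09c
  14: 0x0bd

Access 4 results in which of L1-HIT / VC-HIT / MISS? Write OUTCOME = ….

#0 0xbe→b11/s1 MISS; vc=[]
#1 0x9b→b9/s1 MISS; vc=[11]
#2 0xbb→b11/s1 VC-HIT; vc=[9]
#3 0x94→b9/s1 VC-HIT; vc=[11]
#4 0xb9→b11/s1 VC-HIT; vc=[9]
#5 0x90→b9/s1 VC-HIT; vc=[11]
#6 0xb5→b11/s1 VC-HIT; vc=[9]
#7 0x93→b9/s1 VC-HIT; vc=[11]
#8 0x92→b9/s1 L1-HIT; vc=[11]
#9 0x93→b9/s1 L1-HIT; vc=[11]
#10 0x70→b7/s1 MISS; vc=[11,9]
#11 0x7d→b7/s1 L1-HIT; vc=[11,9]
#12 0x7e→b7/s1 L1-HIT; vc=[11,9]
#13 0x9c→b9/s1 VC-HIT; vc=[11,7]
#14 0xbd→b11/s1 VC-HIT; vc=[9,7]

OUTCOME = VC-HIT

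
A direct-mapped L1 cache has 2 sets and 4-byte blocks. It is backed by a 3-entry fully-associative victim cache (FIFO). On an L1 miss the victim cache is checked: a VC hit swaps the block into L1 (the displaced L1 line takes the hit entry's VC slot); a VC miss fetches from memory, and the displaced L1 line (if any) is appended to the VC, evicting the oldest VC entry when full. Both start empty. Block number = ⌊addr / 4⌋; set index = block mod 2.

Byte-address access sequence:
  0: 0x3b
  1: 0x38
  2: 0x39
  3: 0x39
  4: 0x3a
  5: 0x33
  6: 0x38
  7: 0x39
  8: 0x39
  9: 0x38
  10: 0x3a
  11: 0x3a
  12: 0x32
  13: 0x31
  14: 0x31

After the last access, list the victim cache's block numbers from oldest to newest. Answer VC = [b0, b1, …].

#0 0x3b→b14/s0 MISS; vc=[]
#1 0x38→b14/s0 L1-HIT; vc=[]
#2 0x39→b14/s0 L1-HIT; vc=[]
#3 0x39→b14/s0 L1-HIT; vc=[]
#4 0x3a→b14/s0 L1-HIT; vc=[]
#5 0x33→b12/s0 MISS; vc=[14]
#6 0x38→b14/s0 VC-HIT; vc=[12]
#7 0x39→b14/s0 L1-HIT; vc=[12]
#8 0x39→b14/s0 L1-HIT; vc=[12]
#9 0x38→b14/s0 L1-HIT; vc=[12]
#10 0x3a→b14/s0 L1-HIT; vc=[12]
#11 0x3a→b14/s0 L1-HIT; vc=[12]
#12 0x32→b12/s0 VC-HIT; vc=[14]
#13 0x31→b12/s0 L1-HIT; vc=[14]
#14 0x31→b12/s0 L1-HIT; vc=[14]

VC = [14]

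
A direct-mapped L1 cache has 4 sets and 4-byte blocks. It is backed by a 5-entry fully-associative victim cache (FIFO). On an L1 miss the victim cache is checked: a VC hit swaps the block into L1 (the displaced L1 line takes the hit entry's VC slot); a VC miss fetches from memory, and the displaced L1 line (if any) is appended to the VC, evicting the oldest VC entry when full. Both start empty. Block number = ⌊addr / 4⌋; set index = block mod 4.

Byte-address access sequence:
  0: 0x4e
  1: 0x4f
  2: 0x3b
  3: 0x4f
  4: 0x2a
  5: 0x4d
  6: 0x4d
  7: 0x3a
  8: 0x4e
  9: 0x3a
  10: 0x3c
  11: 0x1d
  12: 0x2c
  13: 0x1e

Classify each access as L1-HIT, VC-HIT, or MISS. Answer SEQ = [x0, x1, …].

SEQ = [MISS, L1-HIT, MISS, L1-HIT, MISS, L1-HIT, L1-HIT, VC-HIT, L1-HIT, L1-HIT, MISS, MISS, MISS, VC-HIT]

  [0] addr=0x4e blk=19 s=3: MISS | VC []
  [1] addr=0x4f blk=19 s=3: L1-HIT | VC []
  [2] addr=0x3b blk=14 s=2: MISS | VC []
  [3] addr=0x4f blk=19 s=3: L1-HIT | VC []
  [4] addr=0x2a blk=10 s=2: MISS | VC [14]
  [5] addr=0x4d blk=19 s=3: L1-HIT | VC [14]
  [6] addr=0x4d blk=19 s=3: L1-HIT | VC [14]
  [7] addr=0x3a blk=14 s=2: VC-HIT | VC [10]
  [8] addr=0x4e blk=19 s=3: L1-HIT | VC [10]
  [9] addr=0x3a blk=14 s=2: L1-HIT | VC [10]
  [10] addr=0x3c blk=15 s=3: MISS | VC [10, 19]
  [11] addr=0x1d blk=7 s=3: MISS | VC [10, 19, 15]
  [12] addr=0x2c blk=11 s=3: MISS | VC [10, 19, 15, 7]
  [13] addr=0x1e blk=7 s=3: VC-HIT | VC [10, 19, 15, 11]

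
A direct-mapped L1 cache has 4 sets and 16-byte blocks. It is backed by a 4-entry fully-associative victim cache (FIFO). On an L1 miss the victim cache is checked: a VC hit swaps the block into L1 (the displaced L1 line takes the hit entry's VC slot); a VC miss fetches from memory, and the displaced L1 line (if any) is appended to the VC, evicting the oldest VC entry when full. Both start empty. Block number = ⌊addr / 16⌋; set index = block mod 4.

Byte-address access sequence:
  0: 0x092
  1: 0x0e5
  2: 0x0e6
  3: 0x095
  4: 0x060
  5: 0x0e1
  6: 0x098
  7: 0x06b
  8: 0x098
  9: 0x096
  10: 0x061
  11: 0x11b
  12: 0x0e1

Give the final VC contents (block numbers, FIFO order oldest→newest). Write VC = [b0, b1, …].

  [0] addr=0x92 blk=9 s=1: MISS | VC []
  [1] addr=0xe5 blk=14 s=2: MISS | VC []
  [2] addr=0xe6 blk=14 s=2: L1-HIT | VC []
  [3] addr=0x95 blk=9 s=1: L1-HIT | VC []
  [4] addr=0x60 blk=6 s=2: MISS | VC [14]
  [5] addr=0xe1 blk=14 s=2: VC-HIT | VC [6]
  [6] addr=0x98 blk=9 s=1: L1-HIT | VC [6]
  [7] addr=0x6b blk=6 s=2: VC-HIT | VC [14]
  [8] addr=0x98 blk=9 s=1: L1-HIT | VC [14]
  [9] addr=0x96 blk=9 s=1: L1-HIT | VC [14]
  [10] addr=0x61 blk=6 s=2: L1-HIT | VC [14]
  [11] addr=0x11b blk=17 s=1: MISS | VC [14, 9]
  [12] addr=0xe1 blk=14 s=2: VC-HIT | VC [6, 9]

VC = [6, 9]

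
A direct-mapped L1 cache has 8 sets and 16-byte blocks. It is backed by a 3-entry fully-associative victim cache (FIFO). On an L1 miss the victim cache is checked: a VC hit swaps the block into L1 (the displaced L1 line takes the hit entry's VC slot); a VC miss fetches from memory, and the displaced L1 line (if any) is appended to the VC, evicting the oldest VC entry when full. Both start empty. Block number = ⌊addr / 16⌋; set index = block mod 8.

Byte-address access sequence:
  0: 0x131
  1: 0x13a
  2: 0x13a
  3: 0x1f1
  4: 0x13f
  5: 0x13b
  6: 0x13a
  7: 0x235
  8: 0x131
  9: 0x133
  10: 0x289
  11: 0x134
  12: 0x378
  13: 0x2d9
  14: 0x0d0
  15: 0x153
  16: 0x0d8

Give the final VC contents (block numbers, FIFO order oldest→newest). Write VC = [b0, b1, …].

  [0] addr=0x131 blk=19 s=3: MISS | VC []
  [1] addr=0x13a blk=19 s=3: L1-HIT | VC []
  [2] addr=0x13a blk=19 s=3: L1-HIT | VC []
  [3] addr=0x1f1 blk=31 s=7: MISS | VC []
  [4] addr=0x13f blk=19 s=3: L1-HIT | VC []
  [5] addr=0x13b blk=19 s=3: L1-HIT | VC []
  [6] addr=0x13a blk=19 s=3: L1-HIT | VC []
  [7] addr=0x235 blk=35 s=3: MISS | VC [19]
  [8] addr=0x131 blk=19 s=3: VC-HIT | VC [35]
  [9] addr=0x133 blk=19 s=3: L1-HIT | VC [35]
  [10] addr=0x289 blk=40 s=0: MISS | VC [35]
  [11] addr=0x134 blk=19 s=3: L1-HIT | VC [35]
  [12] addr=0x378 blk=55 s=7: MISS | VC [35, 31]
  [13] addr=0x2d9 blk=45 s=5: MISS | VC [35, 31]
  [14] addr=0xd0 blk=13 s=5: MISS | VC [35, 31, 45]
  [15] addr=0x153 blk=21 s=5: MISS | VC [31, 45, 13]
  [16] addr=0xd8 blk=13 s=5: VC-HIT | VC [31, 45, 21]

VC = [31, 45, 21]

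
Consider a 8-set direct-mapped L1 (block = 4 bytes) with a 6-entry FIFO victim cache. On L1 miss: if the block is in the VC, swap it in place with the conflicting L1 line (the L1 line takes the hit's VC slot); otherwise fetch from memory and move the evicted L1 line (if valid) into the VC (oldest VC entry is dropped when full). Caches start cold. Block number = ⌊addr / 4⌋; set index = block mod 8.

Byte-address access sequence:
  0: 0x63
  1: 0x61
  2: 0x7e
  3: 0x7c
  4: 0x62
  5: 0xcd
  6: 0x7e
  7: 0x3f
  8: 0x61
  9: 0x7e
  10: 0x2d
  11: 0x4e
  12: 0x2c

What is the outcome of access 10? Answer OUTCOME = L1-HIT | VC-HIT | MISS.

OUTCOME = MISS

  [0] addr=0x63 blk=24 s=0: MISS | VC []
  [1] addr=0x61 blk=24 s=0: L1-HIT | VC []
  [2] addr=0x7e blk=31 s=7: MISS | VC []
  [3] addr=0x7c blk=31 s=7: L1-HIT | VC []
  [4] addr=0x62 blk=24 s=0: L1-HIT | VC []
  [5] addr=0xcd blk=51 s=3: MISS | VC []
  [6] addr=0x7e blk=31 s=7: L1-HIT | VC []
  [7] addr=0x3f blk=15 s=7: MISS | VC [31]
  [8] addr=0x61 blk=24 s=0: L1-HIT | VC [31]
  [9] addr=0x7e blk=31 s=7: VC-HIT | VC [15]
  [10] addr=0x2d blk=11 s=3: MISS | VC [15, 51]
  [11] addr=0x4e blk=19 s=3: MISS | VC [15, 51, 11]
  [12] addr=0x2c blk=11 s=3: VC-HIT | VC [15, 51, 19]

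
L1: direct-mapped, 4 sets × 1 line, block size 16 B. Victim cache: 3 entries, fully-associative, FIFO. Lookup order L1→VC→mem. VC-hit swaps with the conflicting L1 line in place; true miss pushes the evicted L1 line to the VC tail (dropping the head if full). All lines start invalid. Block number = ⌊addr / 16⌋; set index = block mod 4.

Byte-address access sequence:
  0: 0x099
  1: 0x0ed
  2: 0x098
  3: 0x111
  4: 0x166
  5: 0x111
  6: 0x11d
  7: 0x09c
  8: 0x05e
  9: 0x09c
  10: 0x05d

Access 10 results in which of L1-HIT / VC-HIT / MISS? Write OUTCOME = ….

OUTCOME = VC-HIT

0: 0x99 (blk 9, set 1) → MISS  vc=[]
1: 0xed (blk 14, set 2) → MISS  vc=[]
2: 0x98 (blk 9, set 1) → L1-HIT  vc=[]
3: 0x111 (blk 17, set 1) → MISS  vc=[9]
4: 0x166 (blk 22, set 2) → MISS  vc=[9, 14]
5: 0x111 (blk 17, set 1) → L1-HIT  vc=[9, 14]
6: 0x11d (blk 17, set 1) → L1-HIT  vc=[9, 14]
7: 0x9c (blk 9, set 1) → VC-HIT  vc=[17, 14]
8: 0x5e (blk 5, set 1) → MISS  vc=[17, 14, 9]
9: 0x9c (blk 9, set 1) → VC-HIT  vc=[17, 14, 5]
10: 0x5d (blk 5, set 1) → VC-HIT  vc=[17, 14, 9]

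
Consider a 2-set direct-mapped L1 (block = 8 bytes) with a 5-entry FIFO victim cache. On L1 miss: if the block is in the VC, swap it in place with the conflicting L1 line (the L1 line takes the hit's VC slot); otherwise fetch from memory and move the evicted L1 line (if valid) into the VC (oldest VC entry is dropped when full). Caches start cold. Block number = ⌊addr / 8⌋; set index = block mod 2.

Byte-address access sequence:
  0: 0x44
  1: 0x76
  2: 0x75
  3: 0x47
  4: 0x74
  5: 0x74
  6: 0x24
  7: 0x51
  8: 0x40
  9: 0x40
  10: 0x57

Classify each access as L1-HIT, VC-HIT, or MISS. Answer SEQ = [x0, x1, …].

SEQ = [MISS, MISS, L1-HIT, VC-HIT, VC-HIT, L1-HIT, MISS, MISS, VC-HIT, L1-HIT, VC-HIT]

0: 0x44 (blk 8, set 0) → MISS  vc=[]
1: 0x76 (blk 14, set 0) → MISS  vc=[8]
2: 0x75 (blk 14, set 0) → L1-HIT  vc=[8]
3: 0x47 (blk 8, set 0) → VC-HIT  vc=[14]
4: 0x74 (blk 14, set 0) → VC-HIT  vc=[8]
5: 0x74 (blk 14, set 0) → L1-HIT  vc=[8]
6: 0x24 (blk 4, set 0) → MISS  vc=[8, 14]
7: 0x51 (blk 10, set 0) → MISS  vc=[8, 14, 4]
8: 0x40 (blk 8, set 0) → VC-HIT  vc=[10, 14, 4]
9: 0x40 (blk 8, set 0) → L1-HIT  vc=[10, 14, 4]
10: 0x57 (blk 10, set 0) → VC-HIT  vc=[8, 14, 4]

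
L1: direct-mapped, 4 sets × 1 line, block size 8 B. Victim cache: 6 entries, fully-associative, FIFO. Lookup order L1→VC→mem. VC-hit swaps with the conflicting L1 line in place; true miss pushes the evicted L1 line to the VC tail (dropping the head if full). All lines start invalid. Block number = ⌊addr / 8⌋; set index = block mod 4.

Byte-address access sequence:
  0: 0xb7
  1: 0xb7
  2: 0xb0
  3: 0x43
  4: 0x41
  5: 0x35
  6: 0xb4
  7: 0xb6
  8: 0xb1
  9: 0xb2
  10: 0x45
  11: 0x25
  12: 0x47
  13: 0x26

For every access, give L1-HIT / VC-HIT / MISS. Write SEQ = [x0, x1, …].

SEQ = [MISS, L1-HIT, L1-HIT, MISS, L1-HIT, MISS, VC-HIT, L1-HIT, L1-HIT, L1-HIT, L1-HIT, MISS, VC-HIT, VC-HIT]

  [0] addr=0xb7 blk=22 s=2: MISS | VC []
  [1] addr=0xb7 blk=22 s=2: L1-HIT | VC []
  [2] addr=0xb0 blk=22 s=2: L1-HIT | VC []
  [3] addr=0x43 blk=8 s=0: MISS | VC []
  [4] addr=0x41 blk=8 s=0: L1-HIT | VC []
  [5] addr=0x35 blk=6 s=2: MISS | VC [22]
  [6] addr=0xb4 blk=22 s=2: VC-HIT | VC [6]
  [7] addr=0xb6 blk=22 s=2: L1-HIT | VC [6]
  [8] addr=0xb1 blk=22 s=2: L1-HIT | VC [6]
  [9] addr=0xb2 blk=22 s=2: L1-HIT | VC [6]
  [10] addr=0x45 blk=8 s=0: L1-HIT | VC [6]
  [11] addr=0x25 blk=4 s=0: MISS | VC [6, 8]
  [12] addr=0x47 blk=8 s=0: VC-HIT | VC [6, 4]
  [13] addr=0x26 blk=4 s=0: VC-HIT | VC [6, 8]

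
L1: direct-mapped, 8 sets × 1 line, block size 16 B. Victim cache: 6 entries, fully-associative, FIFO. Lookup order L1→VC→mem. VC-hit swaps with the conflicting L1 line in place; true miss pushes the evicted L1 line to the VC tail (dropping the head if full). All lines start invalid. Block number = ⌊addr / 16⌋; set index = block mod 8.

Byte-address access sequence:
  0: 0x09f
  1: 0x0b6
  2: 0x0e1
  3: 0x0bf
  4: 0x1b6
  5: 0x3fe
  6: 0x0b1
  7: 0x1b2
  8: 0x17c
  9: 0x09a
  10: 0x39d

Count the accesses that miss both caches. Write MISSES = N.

MISSES = 7

#0 0x9f→b9/s1 MISS; vc=[]
#1 0xb6→b11/s3 MISS; vc=[]
#2 0xe1→b14/s6 MISS; vc=[]
#3 0xbf→b11/s3 L1-HIT; vc=[]
#4 0x1b6→b27/s3 MISS; vc=[11]
#5 0x3fe→b63/s7 MISS; vc=[11]
#6 0xb1→b11/s3 VC-HIT; vc=[27]
#7 0x1b2→b27/s3 VC-HIT; vc=[11]
#8 0x17c→b23/s7 MISS; vc=[11,63]
#9 0x9a→b9/s1 L1-HIT; vc=[11,63]
#10 0x39d→b57/s1 MISS; vc=[11,63,9]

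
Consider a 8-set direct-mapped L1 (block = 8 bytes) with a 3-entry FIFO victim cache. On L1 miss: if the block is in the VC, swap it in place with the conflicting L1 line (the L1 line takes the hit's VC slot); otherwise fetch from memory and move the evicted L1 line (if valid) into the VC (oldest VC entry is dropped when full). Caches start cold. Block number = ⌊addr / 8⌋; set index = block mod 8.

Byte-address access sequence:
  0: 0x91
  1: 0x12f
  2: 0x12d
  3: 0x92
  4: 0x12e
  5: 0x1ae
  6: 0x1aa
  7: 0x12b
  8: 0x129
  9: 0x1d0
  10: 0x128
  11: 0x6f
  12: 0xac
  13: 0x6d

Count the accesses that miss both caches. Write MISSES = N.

0: 0x91 (blk 18, set 2) → MISS  vc=[]
1: 0x12f (blk 37, set 5) → MISS  vc=[]
2: 0x12d (blk 37, set 5) → L1-HIT  vc=[]
3: 0x92 (blk 18, set 2) → L1-HIT  vc=[]
4: 0x12e (blk 37, set 5) → L1-HIT  vc=[]
5: 0x1ae (blk 53, set 5) → MISS  vc=[37]
6: 0x1aa (blk 53, set 5) → L1-HIT  vc=[37]
7: 0x12b (blk 37, set 5) → VC-HIT  vc=[53]
8: 0x129 (blk 37, set 5) → L1-HIT  vc=[53]
9: 0x1d0 (blk 58, set 2) → MISS  vc=[53, 18]
10: 0x128 (blk 37, set 5) → L1-HIT  vc=[53, 18]
11: 0x6f (blk 13, set 5) → MISS  vc=[53, 18, 37]
12: 0xac (blk 21, set 5) → MISS  vc=[18, 37, 13]
13: 0x6d (blk 13, set 5) → VC-HIT  vc=[18, 37, 21]

MISSES = 6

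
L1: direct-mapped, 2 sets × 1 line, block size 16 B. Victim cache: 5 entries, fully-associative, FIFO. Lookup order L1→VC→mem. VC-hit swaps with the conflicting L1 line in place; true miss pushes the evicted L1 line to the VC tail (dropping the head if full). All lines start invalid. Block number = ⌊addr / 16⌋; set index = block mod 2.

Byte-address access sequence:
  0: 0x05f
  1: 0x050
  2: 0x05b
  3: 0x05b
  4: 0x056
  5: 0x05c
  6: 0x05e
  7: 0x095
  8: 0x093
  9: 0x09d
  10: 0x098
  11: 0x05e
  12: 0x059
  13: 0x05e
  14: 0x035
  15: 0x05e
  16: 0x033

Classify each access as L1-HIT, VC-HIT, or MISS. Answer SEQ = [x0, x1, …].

SEQ = [MISS, L1-HIT, L1-HIT, L1-HIT, L1-HIT, L1-HIT, L1-HIT, MISS, L1-HIT, L1-HIT, L1-HIT, VC-HIT, L1-HIT, L1-HIT, MISS, VC-HIT, VC-HIT]

0: 0x5f (blk 5, set 1) → MISS  vc=[]
1: 0x50 (blk 5, set 1) → L1-HIT  vc=[]
2: 0x5b (blk 5, set 1) → L1-HIT  vc=[]
3: 0x5b (blk 5, set 1) → L1-HIT  vc=[]
4: 0x56 (blk 5, set 1) → L1-HIT  vc=[]
5: 0x5c (blk 5, set 1) → L1-HIT  vc=[]
6: 0x5e (blk 5, set 1) → L1-HIT  vc=[]
7: 0x95 (blk 9, set 1) → MISS  vc=[5]
8: 0x93 (blk 9, set 1) → L1-HIT  vc=[5]
9: 0x9d (blk 9, set 1) → L1-HIT  vc=[5]
10: 0x98 (blk 9, set 1) → L1-HIT  vc=[5]
11: 0x5e (blk 5, set 1) → VC-HIT  vc=[9]
12: 0x59 (blk 5, set 1) → L1-HIT  vc=[9]
13: 0x5e (blk 5, set 1) → L1-HIT  vc=[9]
14: 0x35 (blk 3, set 1) → MISS  vc=[9, 5]
15: 0x5e (blk 5, set 1) → VC-HIT  vc=[9, 3]
16: 0x33 (blk 3, set 1) → VC-HIT  vc=[9, 5]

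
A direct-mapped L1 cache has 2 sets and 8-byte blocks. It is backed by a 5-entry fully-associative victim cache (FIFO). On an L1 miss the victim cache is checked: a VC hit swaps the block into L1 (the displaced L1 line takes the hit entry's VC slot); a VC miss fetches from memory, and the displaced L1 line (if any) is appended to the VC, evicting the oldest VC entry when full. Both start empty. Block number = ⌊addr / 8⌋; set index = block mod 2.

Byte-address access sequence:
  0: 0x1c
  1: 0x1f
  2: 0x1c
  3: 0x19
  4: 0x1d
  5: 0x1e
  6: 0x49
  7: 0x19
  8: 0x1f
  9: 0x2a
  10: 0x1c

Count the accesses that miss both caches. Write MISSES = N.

MISSES = 3

#0 0x1c→b3/s1 MISS; vc=[]
#1 0x1f→b3/s1 L1-HIT; vc=[]
#2 0x1c→b3/s1 L1-HIT; vc=[]
#3 0x19→b3/s1 L1-HIT; vc=[]
#4 0x1d→b3/s1 L1-HIT; vc=[]
#5 0x1e→b3/s1 L1-HIT; vc=[]
#6 0x49→b9/s1 MISS; vc=[3]
#7 0x19→b3/s1 VC-HIT; vc=[9]
#8 0x1f→b3/s1 L1-HIT; vc=[9]
#9 0x2a→b5/s1 MISS; vc=[9,3]
#10 0x1c→b3/s1 VC-HIT; vc=[9,5]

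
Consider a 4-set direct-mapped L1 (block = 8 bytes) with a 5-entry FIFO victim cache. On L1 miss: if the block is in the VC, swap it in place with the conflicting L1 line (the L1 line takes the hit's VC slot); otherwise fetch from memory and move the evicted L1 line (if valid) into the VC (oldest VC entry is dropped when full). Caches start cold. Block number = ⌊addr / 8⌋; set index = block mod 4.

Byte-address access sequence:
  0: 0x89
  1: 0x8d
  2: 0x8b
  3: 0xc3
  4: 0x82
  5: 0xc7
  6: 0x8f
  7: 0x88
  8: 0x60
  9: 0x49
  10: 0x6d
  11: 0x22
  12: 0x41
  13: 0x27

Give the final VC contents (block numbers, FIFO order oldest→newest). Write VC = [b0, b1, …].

#0 0x89→b17/s1 MISS; vc=[]
#1 0x8d→b17/s1 L1-HIT; vc=[]
#2 0x8b→b17/s1 L1-HIT; vc=[]
#3 0xc3→b24/s0 MISS; vc=[]
#4 0x82→b16/s0 MISS; vc=[24]
#5 0xc7→b24/s0 VC-HIT; vc=[16]
#6 0x8f→b17/s1 L1-HIT; vc=[16]
#7 0x88→b17/s1 L1-HIT; vc=[16]
#8 0x60→b12/s0 MISS; vc=[16,24]
#9 0x49→b9/s1 MISS; vc=[16,24,17]
#10 0x6d→b13/s1 MISS; vc=[16,24,17,9]
#11 0x22→b4/s0 MISS; vc=[16,24,17,9,12]
#12 0x41→b8/s0 MISS; vc=[24,17,9,12,4]
#13 0x27→b4/s0 VC-HIT; vc=[24,17,9,12,8]

VC = [24, 17, 9, 12, 8]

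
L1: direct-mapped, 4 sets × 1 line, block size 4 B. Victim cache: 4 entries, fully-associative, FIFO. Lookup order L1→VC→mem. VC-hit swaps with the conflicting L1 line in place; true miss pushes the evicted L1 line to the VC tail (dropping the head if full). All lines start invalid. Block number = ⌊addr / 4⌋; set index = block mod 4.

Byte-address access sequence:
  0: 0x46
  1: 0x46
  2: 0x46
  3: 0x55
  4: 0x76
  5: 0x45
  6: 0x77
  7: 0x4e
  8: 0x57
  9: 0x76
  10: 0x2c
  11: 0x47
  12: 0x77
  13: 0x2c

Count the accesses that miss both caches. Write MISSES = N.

MISSES = 5

#0 0x46→b17/s1 MISS; vc=[]
#1 0x46→b17/s1 L1-HIT; vc=[]
#2 0x46→b17/s1 L1-HIT; vc=[]
#3 0x55→b21/s1 MISS; vc=[17]
#4 0x76→b29/s1 MISS; vc=[17,21]
#5 0x45→b17/s1 VC-HIT; vc=[29,21]
#6 0x77→b29/s1 VC-HIT; vc=[17,21]
#7 0x4e→b19/s3 MISS; vc=[17,21]
#8 0x57→b21/s1 VC-HIT; vc=[17,29]
#9 0x76→b29/s1 VC-HIT; vc=[17,21]
#10 0x2c→b11/s3 MISS; vc=[17,21,19]
#11 0x47→b17/s1 VC-HIT; vc=[29,21,19]
#12 0x77→b29/s1 VC-HIT; vc=[17,21,19]
#13 0x2c→b11/s3 L1-HIT; vc=[17,21,19]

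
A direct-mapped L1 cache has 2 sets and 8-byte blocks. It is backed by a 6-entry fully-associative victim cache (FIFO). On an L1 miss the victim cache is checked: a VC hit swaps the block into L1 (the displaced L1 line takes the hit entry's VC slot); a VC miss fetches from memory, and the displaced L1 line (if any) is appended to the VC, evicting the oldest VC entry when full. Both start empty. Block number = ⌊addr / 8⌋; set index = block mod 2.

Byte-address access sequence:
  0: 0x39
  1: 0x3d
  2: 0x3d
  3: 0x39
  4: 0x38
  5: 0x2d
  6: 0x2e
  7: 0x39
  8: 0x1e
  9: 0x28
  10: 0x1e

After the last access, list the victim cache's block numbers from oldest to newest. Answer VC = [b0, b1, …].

VC = [5, 7]

#0 0x39→b7/s1 MISS; vc=[]
#1 0x3d→b7/s1 L1-HIT; vc=[]
#2 0x3d→b7/s1 L1-HIT; vc=[]
#3 0x39→b7/s1 L1-HIT; vc=[]
#4 0x38→b7/s1 L1-HIT; vc=[]
#5 0x2d→b5/s1 MISS; vc=[7]
#6 0x2e→b5/s1 L1-HIT; vc=[7]
#7 0x39→b7/s1 VC-HIT; vc=[5]
#8 0x1e→b3/s1 MISS; vc=[5,7]
#9 0x28→b5/s1 VC-HIT; vc=[3,7]
#10 0x1e→b3/s1 VC-HIT; vc=[5,7]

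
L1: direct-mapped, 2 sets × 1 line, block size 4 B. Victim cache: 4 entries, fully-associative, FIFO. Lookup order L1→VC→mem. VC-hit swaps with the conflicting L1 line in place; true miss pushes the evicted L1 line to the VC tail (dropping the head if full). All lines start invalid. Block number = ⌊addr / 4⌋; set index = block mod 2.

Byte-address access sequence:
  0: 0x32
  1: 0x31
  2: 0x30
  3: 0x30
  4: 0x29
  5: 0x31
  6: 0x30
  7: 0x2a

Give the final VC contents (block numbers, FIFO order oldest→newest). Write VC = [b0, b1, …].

0: 0x32 (blk 12, set 0) → MISS  vc=[]
1: 0x31 (blk 12, set 0) → L1-HIT  vc=[]
2: 0x30 (blk 12, set 0) → L1-HIT  vc=[]
3: 0x30 (blk 12, set 0) → L1-HIT  vc=[]
4: 0x29 (blk 10, set 0) → MISS  vc=[12]
5: 0x31 (blk 12, set 0) → VC-HIT  vc=[10]
6: 0x30 (blk 12, set 0) → L1-HIT  vc=[10]
7: 0x2a (blk 10, set 0) → VC-HIT  vc=[12]

VC = [12]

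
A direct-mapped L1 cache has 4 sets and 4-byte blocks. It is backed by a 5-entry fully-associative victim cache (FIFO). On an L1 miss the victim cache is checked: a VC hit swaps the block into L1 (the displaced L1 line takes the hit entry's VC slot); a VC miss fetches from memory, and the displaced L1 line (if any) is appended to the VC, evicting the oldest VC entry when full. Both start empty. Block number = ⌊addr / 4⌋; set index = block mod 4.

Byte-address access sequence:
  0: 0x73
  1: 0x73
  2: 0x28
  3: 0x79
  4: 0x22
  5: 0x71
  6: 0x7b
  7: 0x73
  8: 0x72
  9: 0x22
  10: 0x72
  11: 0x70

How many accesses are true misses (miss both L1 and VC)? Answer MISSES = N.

MISSES = 4

#0 0x73→b28/s0 MISS; vc=[]
#1 0x73→b28/s0 L1-HIT; vc=[]
#2 0x28→b10/s2 MISS; vc=[]
#3 0x79→b30/s2 MISS; vc=[10]
#4 0x22→b8/s0 MISS; vc=[10,28]
#5 0x71→b28/s0 VC-HIT; vc=[10,8]
#6 0x7b→b30/s2 L1-HIT; vc=[10,8]
#7 0x73→b28/s0 L1-HIT; vc=[10,8]
#8 0x72→b28/s0 L1-HIT; vc=[10,8]
#9 0x22→b8/s0 VC-HIT; vc=[10,28]
#10 0x72→b28/s0 VC-HIT; vc=[10,8]
#11 0x70→b28/s0 L1-HIT; vc=[10,8]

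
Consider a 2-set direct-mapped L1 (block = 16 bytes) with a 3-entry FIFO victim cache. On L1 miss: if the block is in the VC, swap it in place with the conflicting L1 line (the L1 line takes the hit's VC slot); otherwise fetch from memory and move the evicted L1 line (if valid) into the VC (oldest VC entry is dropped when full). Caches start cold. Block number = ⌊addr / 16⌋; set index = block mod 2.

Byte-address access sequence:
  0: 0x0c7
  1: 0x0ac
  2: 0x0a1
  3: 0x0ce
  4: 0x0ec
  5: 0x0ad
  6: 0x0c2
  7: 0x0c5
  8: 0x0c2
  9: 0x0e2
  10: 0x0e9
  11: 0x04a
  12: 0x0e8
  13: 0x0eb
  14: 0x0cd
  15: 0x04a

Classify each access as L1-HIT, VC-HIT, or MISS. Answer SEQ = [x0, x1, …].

SEQ = [MISS, MISS, L1-HIT, VC-HIT, MISS, VC-HIT, VC-HIT, L1-HIT, L1-HIT, VC-HIT, L1-HIT, MISS, VC-HIT, L1-HIT, VC-HIT, VC-HIT]

0: 0xc7 (blk 12, set 0) → MISS  vc=[]
1: 0xac (blk 10, set 0) → MISS  vc=[12]
2: 0xa1 (blk 10, set 0) → L1-HIT  vc=[12]
3: 0xce (blk 12, set 0) → VC-HIT  vc=[10]
4: 0xec (blk 14, set 0) → MISS  vc=[10, 12]
5: 0xad (blk 10, set 0) → VC-HIT  vc=[14, 12]
6: 0xc2 (blk 12, set 0) → VC-HIT  vc=[14, 10]
7: 0xc5 (blk 12, set 0) → L1-HIT  vc=[14, 10]
8: 0xc2 (blk 12, set 0) → L1-HIT  vc=[14, 10]
9: 0xe2 (blk 14, set 0) → VC-HIT  vc=[12, 10]
10: 0xe9 (blk 14, set 0) → L1-HIT  vc=[12, 10]
11: 0x4a (blk 4, set 0) → MISS  vc=[12, 10, 14]
12: 0xe8 (blk 14, set 0) → VC-HIT  vc=[12, 10, 4]
13: 0xeb (blk 14, set 0) → L1-HIT  vc=[12, 10, 4]
14: 0xcd (blk 12, set 0) → VC-HIT  vc=[14, 10, 4]
15: 0x4a (blk 4, set 0) → VC-HIT  vc=[14, 10, 12]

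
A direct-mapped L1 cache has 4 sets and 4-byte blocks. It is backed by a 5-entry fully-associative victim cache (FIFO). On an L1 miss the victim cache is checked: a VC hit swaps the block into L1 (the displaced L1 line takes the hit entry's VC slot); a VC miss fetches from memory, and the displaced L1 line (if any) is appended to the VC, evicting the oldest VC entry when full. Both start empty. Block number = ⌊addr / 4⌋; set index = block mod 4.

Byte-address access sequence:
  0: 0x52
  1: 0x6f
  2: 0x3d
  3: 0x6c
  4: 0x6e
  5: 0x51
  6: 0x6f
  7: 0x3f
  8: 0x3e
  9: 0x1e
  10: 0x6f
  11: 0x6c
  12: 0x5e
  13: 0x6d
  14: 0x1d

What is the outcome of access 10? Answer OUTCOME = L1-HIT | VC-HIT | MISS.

OUTCOME = VC-HIT

0: 0x52 (blk 20, set 0) → MISS  vc=[]
1: 0x6f (blk 27, set 3) → MISS  vc=[]
2: 0x3d (blk 15, set 3) → MISS  vc=[27]
3: 0x6c (blk 27, set 3) → VC-HIT  vc=[15]
4: 0x6e (blk 27, set 3) → L1-HIT  vc=[15]
5: 0x51 (blk 20, set 0) → L1-HIT  vc=[15]
6: 0x6f (blk 27, set 3) → L1-HIT  vc=[15]
7: 0x3f (blk 15, set 3) → VC-HIT  vc=[27]
8: 0x3e (blk 15, set 3) → L1-HIT  vc=[27]
9: 0x1e (blk 7, set 3) → MISS  vc=[27, 15]
10: 0x6f (blk 27, set 3) → VC-HIT  vc=[7, 15]
11: 0x6c (blk 27, set 3) → L1-HIT  vc=[7, 15]
12: 0x5e (blk 23, set 3) → MISS  vc=[7, 15, 27]
13: 0x6d (blk 27, set 3) → VC-HIT  vc=[7, 15, 23]
14: 0x1d (blk 7, set 3) → VC-HIT  vc=[27, 15, 23]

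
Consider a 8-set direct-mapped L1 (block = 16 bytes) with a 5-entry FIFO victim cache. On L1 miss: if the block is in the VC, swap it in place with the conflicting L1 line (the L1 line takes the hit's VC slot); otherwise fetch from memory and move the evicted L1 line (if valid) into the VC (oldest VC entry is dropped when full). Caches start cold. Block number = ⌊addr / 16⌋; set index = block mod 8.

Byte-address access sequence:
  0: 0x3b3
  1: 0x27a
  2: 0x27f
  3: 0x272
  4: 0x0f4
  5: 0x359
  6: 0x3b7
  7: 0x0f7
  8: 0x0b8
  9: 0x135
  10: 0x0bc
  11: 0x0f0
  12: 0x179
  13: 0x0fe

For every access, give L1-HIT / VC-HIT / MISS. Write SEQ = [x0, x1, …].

SEQ = [MISS, MISS, L1-HIT, L1-HIT, MISS, MISS, L1-HIT, L1-HIT, MISS, MISS, VC-HIT, L1-HIT, MISS, VC-HIT]

#0 0x3b3→b59/s3 MISS; vc=[]
#1 0x27a→b39/s7 MISS; vc=[]
#2 0x27f→b39/s7 L1-HIT; vc=[]
#3 0x272→b39/s7 L1-HIT; vc=[]
#4 0xf4→b15/s7 MISS; vc=[39]
#5 0x359→b53/s5 MISS; vc=[39]
#6 0x3b7→b59/s3 L1-HIT; vc=[39]
#7 0xf7→b15/s7 L1-HIT; vc=[39]
#8 0xb8→b11/s3 MISS; vc=[39,59]
#9 0x135→b19/s3 MISS; vc=[39,59,11]
#10 0xbc→b11/s3 VC-HIT; vc=[39,59,19]
#11 0xf0→b15/s7 L1-HIT; vc=[39,59,19]
#12 0x179→b23/s7 MISS; vc=[39,59,19,15]
#13 0xfe→b15/s7 VC-HIT; vc=[39,59,19,23]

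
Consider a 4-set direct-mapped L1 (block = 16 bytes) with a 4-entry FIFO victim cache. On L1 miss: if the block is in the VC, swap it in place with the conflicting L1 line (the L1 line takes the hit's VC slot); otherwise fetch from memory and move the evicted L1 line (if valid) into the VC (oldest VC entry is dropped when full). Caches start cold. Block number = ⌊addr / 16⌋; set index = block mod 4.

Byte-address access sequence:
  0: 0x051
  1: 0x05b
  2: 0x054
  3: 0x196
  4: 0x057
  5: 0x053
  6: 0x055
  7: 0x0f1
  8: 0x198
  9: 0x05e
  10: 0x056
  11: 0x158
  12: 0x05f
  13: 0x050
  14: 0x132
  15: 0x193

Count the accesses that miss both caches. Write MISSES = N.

MISSES = 5

  [0] addr=0x51 blk=5 s=1: MISS | VC []
  [1] addr=0x5b blk=5 s=1: L1-HIT | VC []
  [2] addr=0x54 blk=5 s=1: L1-HIT | VC []
  [3] addr=0x196 blk=25 s=1: MISS | VC [5]
  [4] addr=0x57 blk=5 s=1: VC-HIT | VC [25]
  [5] addr=0x53 blk=5 s=1: L1-HIT | VC [25]
  [6] addr=0x55 blk=5 s=1: L1-HIT | VC [25]
  [7] addr=0xf1 blk=15 s=3: MISS | VC [25]
  [8] addr=0x198 blk=25 s=1: VC-HIT | VC [5]
  [9] addr=0x5e blk=5 s=1: VC-HIT | VC [25]
  [10] addr=0x56 blk=5 s=1: L1-HIT | VC [25]
  [11] addr=0x158 blk=21 s=1: MISS | VC [25, 5]
  [12] addr=0x5f blk=5 s=1: VC-HIT | VC [25, 21]
  [13] addr=0x50 blk=5 s=1: L1-HIT | VC [25, 21]
  [14] addr=0x132 blk=19 s=3: MISS | VC [25, 21, 15]
  [15] addr=0x193 blk=25 s=1: VC-HIT | VC [5, 21, 15]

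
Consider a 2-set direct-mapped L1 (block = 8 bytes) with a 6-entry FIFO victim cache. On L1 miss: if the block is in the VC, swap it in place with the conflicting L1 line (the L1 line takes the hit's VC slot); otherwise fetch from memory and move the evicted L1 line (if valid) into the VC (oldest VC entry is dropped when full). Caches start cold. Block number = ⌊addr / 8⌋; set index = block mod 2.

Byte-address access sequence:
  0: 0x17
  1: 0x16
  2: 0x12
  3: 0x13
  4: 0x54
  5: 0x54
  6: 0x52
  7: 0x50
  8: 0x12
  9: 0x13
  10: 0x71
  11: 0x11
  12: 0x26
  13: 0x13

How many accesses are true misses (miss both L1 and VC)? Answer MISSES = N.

  [0] addr=0x17 blk=2 s=0: MISS | VC []
  [1] addr=0x16 blk=2 s=0: L1-HIT | VC []
  [2] addr=0x12 blk=2 s=0: L1-HIT | VC []
  [3] addr=0x13 blk=2 s=0: L1-HIT | VC []
  [4] addr=0x54 blk=10 s=0: MISS | VC [2]
  [5] addr=0x54 blk=10 s=0: L1-HIT | VC [2]
  [6] addr=0x52 blk=10 s=0: L1-HIT | VC [2]
  [7] addr=0x50 blk=10 s=0: L1-HIT | VC [2]
  [8] addr=0x12 blk=2 s=0: VC-HIT | VC [10]
  [9] addr=0x13 blk=2 s=0: L1-HIT | VC [10]
  [10] addr=0x71 blk=14 s=0: MISS | VC [10, 2]
  [11] addr=0x11 blk=2 s=0: VC-HIT | VC [10, 14]
  [12] addr=0x26 blk=4 s=0: MISS | VC [10, 14, 2]
  [13] addr=0x13 blk=2 s=0: VC-HIT | VC [10, 14, 4]

MISSES = 4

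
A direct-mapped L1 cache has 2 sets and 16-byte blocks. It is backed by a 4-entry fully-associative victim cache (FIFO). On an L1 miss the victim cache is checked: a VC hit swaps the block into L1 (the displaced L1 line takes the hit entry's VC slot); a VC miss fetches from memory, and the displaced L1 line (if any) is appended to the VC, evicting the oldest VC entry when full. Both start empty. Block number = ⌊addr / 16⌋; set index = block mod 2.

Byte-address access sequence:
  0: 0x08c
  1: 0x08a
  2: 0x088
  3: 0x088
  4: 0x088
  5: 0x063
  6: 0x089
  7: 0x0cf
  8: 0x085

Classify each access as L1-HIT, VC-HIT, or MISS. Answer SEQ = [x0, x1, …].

SEQ = [MISS, L1-HIT, L1-HIT, L1-HIT, L1-HIT, MISS, VC-HIT, MISS, VC-HIT]

0: 0x8c (blk 8, set 0) → MISS  vc=[]
1: 0x8a (blk 8, set 0) → L1-HIT  vc=[]
2: 0x88 (blk 8, set 0) → L1-HIT  vc=[]
3: 0x88 (blk 8, set 0) → L1-HIT  vc=[]
4: 0x88 (blk 8, set 0) → L1-HIT  vc=[]
5: 0x63 (blk 6, set 0) → MISS  vc=[8]
6: 0x89 (blk 8, set 0) → VC-HIT  vc=[6]
7: 0xcf (blk 12, set 0) → MISS  vc=[6, 8]
8: 0x85 (blk 8, set 0) → VC-HIT  vc=[6, 12]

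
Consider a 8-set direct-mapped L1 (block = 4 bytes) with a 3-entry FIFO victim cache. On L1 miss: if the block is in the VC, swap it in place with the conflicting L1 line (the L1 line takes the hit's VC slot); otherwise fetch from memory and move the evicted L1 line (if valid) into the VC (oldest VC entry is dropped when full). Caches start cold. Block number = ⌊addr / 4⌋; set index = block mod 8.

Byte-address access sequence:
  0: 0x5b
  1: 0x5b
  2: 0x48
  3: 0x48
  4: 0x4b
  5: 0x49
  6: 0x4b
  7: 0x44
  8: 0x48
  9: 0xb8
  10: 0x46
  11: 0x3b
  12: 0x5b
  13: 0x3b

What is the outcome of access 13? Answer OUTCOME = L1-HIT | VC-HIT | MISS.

#0 0x5b→b22/s6 MISS; vc=[]
#1 0x5b→b22/s6 L1-HIT; vc=[]
#2 0x48→b18/s2 MISS; vc=[]
#3 0x48→b18/s2 L1-HIT; vc=[]
#4 0x4b→b18/s2 L1-HIT; vc=[]
#5 0x49→b18/s2 L1-HIT; vc=[]
#6 0x4b→b18/s2 L1-HIT; vc=[]
#7 0x44→b17/s1 MISS; vc=[]
#8 0x48→b18/s2 L1-HIT; vc=[]
#9 0xb8→b46/s6 MISS; vc=[22]
#10 0x46→b17/s1 L1-HIT; vc=[22]
#11 0x3b→b14/s6 MISS; vc=[22,46]
#12 0x5b→b22/s6 VC-HIT; vc=[14,46]
#13 0x3b→b14/s6 VC-HIT; vc=[22,46]

OUTCOME = VC-HIT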